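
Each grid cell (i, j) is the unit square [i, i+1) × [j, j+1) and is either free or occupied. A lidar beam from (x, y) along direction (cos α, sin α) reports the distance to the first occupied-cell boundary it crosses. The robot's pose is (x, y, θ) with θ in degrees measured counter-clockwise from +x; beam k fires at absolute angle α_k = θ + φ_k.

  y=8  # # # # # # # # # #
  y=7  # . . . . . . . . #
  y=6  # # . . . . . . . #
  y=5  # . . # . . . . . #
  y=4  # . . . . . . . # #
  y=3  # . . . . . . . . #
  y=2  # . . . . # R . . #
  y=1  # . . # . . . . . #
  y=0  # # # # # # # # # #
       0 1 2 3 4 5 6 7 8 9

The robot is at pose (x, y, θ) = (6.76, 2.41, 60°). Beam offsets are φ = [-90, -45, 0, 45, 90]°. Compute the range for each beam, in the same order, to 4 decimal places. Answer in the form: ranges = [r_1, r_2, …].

beam 1: φ=-90°, α=330°
  direction (0.8660, -0.5000); cell (6,2); t to first gridline: x 0.2771, y 0.8200 (then +1.1547 / +2.0000)
    (7,2) via x @ 0.2771
    (7,1) via y @ 0.8200
    (8,1) via x @ 1.4318
    (9,1) via x @ 2.5865  # hit
  → r_1 = 2.5865
beam 2: φ=-45°, α=15°
  direction (0.9659, 0.2588); cell (6,2); t to first gridline: x 0.2485, y 2.2796 (then +1.0353 / +3.8637)
    (7,2) via x @ 0.2485
    (8,2) via x @ 1.2837
    (8,3) via y @ 2.2796
    (9,3) via x @ 2.3190  # hit
  → r_2 = 2.3190
beam 3: φ=0°, α=60°
  direction (0.5000, 0.8660); cell (6,2); t to first gridline: x 0.4800, y 0.6813 (then +2.0000 / +1.1547)
    (7,2) via x @ 0.4800
    (7,3) via y @ 0.6813
    (7,4) via y @ 1.8360
    (8,4) via x @ 2.4800  # hit
  → r_3 = 2.4800
beam 4: φ=45°, α=105°
  direction (-0.2588, 0.9659); cell (6,2); t to first gridline: x 2.9364, y 0.6108 (then +3.8637 / +1.0353)
    (6,3) via y @ 0.6108
    (6,4) via y @ 1.6461
    (6,5) via y @ 2.6814
    (5,5) via x @ 2.9364
    (5,6) via y @ 3.7166
    (5,7) via y @ 4.7519
    (5,8) via y @ 5.7872  # hit
  → r_4 = 5.7872
beam 5: φ=90°, α=150°
  direction (-0.8660, 0.5000); cell (6,2); t to first gridline: x 0.8776, y 1.1800 (then +1.1547 / +2.0000)
    (5,2) via x @ 0.8776  # hit
  → r_5 = 0.8776

ranges = [2.5865, 2.3190, 2.4800, 5.7872, 0.8776]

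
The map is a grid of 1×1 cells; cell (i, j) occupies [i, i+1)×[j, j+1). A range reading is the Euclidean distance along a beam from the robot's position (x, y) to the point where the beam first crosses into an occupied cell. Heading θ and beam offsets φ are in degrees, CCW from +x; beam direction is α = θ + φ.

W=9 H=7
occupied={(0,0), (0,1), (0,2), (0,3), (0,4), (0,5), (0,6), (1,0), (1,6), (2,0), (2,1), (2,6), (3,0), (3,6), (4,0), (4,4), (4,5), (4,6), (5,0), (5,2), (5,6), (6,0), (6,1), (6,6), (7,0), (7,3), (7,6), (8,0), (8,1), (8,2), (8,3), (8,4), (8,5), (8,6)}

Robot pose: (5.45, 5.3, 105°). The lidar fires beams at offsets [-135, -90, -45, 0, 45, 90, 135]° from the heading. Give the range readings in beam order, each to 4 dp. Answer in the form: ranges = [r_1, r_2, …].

ranges = [2.6000, 2.6400, 0.8083, 0.7247, 0.5196, 0.4659, 0.9000]

beam 1: φ=-135°, α=330°
  direction (0.8660, -0.5000); cell (5,5); t to first gridline: x 0.6351, y 0.6000 (then +1.1547 / +2.0000)
    (5,4) via y @ 0.6000
    (6,4) via x @ 0.6351
    (7,4) via x @ 1.7898
    (7,3) via y @ 2.6000  # hit
  → r_1 = 2.6000
beam 2: φ=-90°, α=15°
  direction (0.9659, 0.2588); cell (5,5); t to first gridline: x 0.5694, y 2.7046 (then +1.0353 / +3.8637)
    (6,5) via x @ 0.5694
    (7,5) via x @ 1.6047
    (8,5) via x @ 2.6400  # hit
  → r_2 = 2.6400
beam 3: φ=-45°, α=60°
  direction (0.5000, 0.8660); cell (5,5); t to first gridline: x 1.1000, y 0.8083 (then +2.0000 / +1.1547)
    (5,6) via y @ 0.8083  # hit
  → r_3 = 0.8083
beam 4: φ=0°, α=105°
  direction (-0.2588, 0.9659); cell (5,5); t to first gridline: x 1.7387, y 0.7247 (then +3.8637 / +1.0353)
    (5,6) via y @ 0.7247  # hit
  → r_4 = 0.7247
beam 5: φ=45°, α=150°
  direction (-0.8660, 0.5000); cell (5,5); t to first gridline: x 0.5196, y 1.4000 (then +1.1547 / +2.0000)
    (4,5) via x @ 0.5196  # hit
  → r_5 = 0.5196
beam 6: φ=90°, α=195°
  direction (-0.9659, -0.2588); cell (5,5); t to first gridline: x 0.4659, y 1.1591 (then +1.0353 / +3.8637)
    (4,5) via x @ 0.4659  # hit
  → r_6 = 0.4659
beam 7: φ=135°, α=240°
  direction (-0.5000, -0.8660); cell (5,5); t to first gridline: x 0.9000, y 0.3464 (then +2.0000 / +1.1547)
    (5,4) via y @ 0.3464
    (4,4) via x @ 0.9000  # hit
  → r_7 = 0.9000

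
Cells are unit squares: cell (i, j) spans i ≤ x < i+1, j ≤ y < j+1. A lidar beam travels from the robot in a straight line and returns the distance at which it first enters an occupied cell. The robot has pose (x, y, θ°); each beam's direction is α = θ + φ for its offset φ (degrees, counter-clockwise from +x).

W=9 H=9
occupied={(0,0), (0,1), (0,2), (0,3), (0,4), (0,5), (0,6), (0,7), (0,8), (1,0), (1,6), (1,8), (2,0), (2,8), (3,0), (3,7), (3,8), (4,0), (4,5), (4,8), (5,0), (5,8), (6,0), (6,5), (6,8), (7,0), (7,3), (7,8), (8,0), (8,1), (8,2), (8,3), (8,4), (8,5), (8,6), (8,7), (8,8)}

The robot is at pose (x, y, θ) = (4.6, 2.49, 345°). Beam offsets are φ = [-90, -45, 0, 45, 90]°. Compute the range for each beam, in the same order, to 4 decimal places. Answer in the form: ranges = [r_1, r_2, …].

beam 1: φ=-90°, α=255°
  direction (-0.2588, -0.9659); cell (4,2); t to first gridline: x 2.3182, y 0.5073 (then +3.8637 / +1.0353)
    (4,1) via y @ 0.5073
    (4,0) via y @ 1.5426  # hit
  → r_1 = 1.5426
beam 2: φ=-45°, α=300°
  direction (0.5000, -0.8660); cell (4,2); t to first gridline: x 0.8000, y 0.5658 (then +2.0000 / +1.1547)
    (4,1) via y @ 0.5658
    (5,1) via x @ 0.8000
    (5,0) via y @ 1.7205  # hit
  → r_2 = 1.7205
beam 3: φ=0°, α=345°
  direction (0.9659, -0.2588); cell (4,2); t to first gridline: x 0.4141, y 1.8932 (then +1.0353 / +3.8637)
    (5,2) via x @ 0.4141
    (6,2) via x @ 1.4494
    (6,1) via y @ 1.8932
    (7,1) via x @ 2.4847
    (8,1) via x @ 3.5199  # hit
  → r_3 = 3.5199
beam 4: φ=45°, α=30°
  direction (0.8660, 0.5000); cell (4,2); t to first gridline: x 0.4619, y 1.0200 (then +1.1547 / +2.0000)
    (5,2) via x @ 0.4619
    (5,3) via y @ 1.0200
    (6,3) via x @ 1.6166
    (7,3) via x @ 2.7713  # hit
  → r_4 = 2.7713
beam 5: φ=90°, α=75°
  direction (0.2588, 0.9659); cell (4,2); t to first gridline: x 1.5455, y 0.5280 (then +3.8637 / +1.0353)
    (4,3) via y @ 0.5280
    (5,3) via x @ 1.5455
    (5,4) via y @ 1.5633
    (5,5) via y @ 2.5985
    (5,6) via y @ 3.6338
    (5,7) via y @ 4.6691
    (6,7) via x @ 5.4092
    (6,8) via y @ 5.7044  # hit
  → r_5 = 5.7044

ranges = [1.5426, 1.7205, 3.5199, 2.7713, 5.7044]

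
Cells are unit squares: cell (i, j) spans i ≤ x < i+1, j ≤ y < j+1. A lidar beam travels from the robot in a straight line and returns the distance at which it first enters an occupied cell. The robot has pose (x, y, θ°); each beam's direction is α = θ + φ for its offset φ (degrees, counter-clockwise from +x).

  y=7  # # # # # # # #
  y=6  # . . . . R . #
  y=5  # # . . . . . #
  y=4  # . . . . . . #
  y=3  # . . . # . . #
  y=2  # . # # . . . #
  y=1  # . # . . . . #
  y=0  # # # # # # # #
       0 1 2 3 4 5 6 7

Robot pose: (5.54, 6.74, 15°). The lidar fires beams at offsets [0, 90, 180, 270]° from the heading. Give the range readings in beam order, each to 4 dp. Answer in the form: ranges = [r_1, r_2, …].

ranges = [1.0046, 0.2692, 3.6649, 5.6410]

beam 1: φ=0°, α=15°
  dir = (cos 15°, sin 15°) = (0.9659, 0.2588); from cell (5,6)
  next x-line at t=0.4762, next y-line at t=1.0046; Δt_x=1.0353, Δt_y=3.8637
    x: enter (6,6) at t=0.4762
    y: enter (6,7) at t=1.0046 ← occupied
  → r_1 = 1.0046
beam 2: φ=90°, α=105°
  dir = (cos 105°, sin 105°) = (-0.2588, 0.9659); from cell (5,6)
  next x-line at t=2.0864, next y-line at t=0.2692; Δt_x=3.8637, Δt_y=1.0353
    y: enter (5,7) at t=0.2692 ← occupied
  → r_2 = 0.2692
beam 3: φ=180°, α=195°
  dir = (cos 195°, sin 195°) = (-0.9659, -0.2588); from cell (5,6)
  next x-line at t=0.5590, next y-line at t=2.8591; Δt_x=1.0353, Δt_y=3.8637
    x: enter (4,6) at t=0.5590
    x: enter (3,6) at t=1.5943
    x: enter (2,6) at t=2.6296
    y: enter (2,5) at t=2.8591
    x: enter (1,5) at t=3.6649 ← occupied
  → r_3 = 3.6649
beam 4: φ=270°, α=285°
  dir = (cos 285°, sin 285°) = (0.2588, -0.9659); from cell (5,6)
  next x-line at t=1.7773, next y-line at t=0.7661; Δt_x=3.8637, Δt_y=1.0353
    y: enter (5,5) at t=0.7661
    x: enter (6,5) at t=1.7773
    y: enter (6,4) at t=1.8014
    y: enter (6,3) at t=2.8367
    y: enter (6,2) at t=3.8719
    y: enter (6,1) at t=4.9072
    x: enter (7,1) at t=5.6410 ← occupied
  → r_4 = 5.6410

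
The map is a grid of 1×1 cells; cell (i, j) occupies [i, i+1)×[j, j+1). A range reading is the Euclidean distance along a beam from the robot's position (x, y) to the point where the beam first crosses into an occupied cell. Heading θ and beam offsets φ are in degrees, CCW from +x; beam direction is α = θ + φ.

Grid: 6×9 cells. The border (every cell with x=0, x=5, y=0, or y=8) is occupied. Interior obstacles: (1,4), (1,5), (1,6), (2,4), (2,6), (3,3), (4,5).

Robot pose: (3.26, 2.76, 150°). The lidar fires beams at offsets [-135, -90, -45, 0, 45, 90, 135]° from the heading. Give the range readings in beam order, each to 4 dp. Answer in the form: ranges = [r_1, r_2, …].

ranges = [1.8014, 0.2771, 0.2485, 2.4800, 2.3397, 2.0323, 1.8221]

beam 1: φ=-135°, α=15°
  dir = (cos 15°, sin 15°) = (0.9659, 0.2588); from cell (3,2)
  next x-line at t=0.7661, next y-line at t=0.9273; Δt_x=1.0353, Δt_y=3.8637
    x: enter (4,2) at t=0.7661
    y: enter (4,3) at t=0.9273
    x: enter (5,3) at t=1.8014 ← occupied
  → r_1 = 1.8014
beam 2: φ=-90°, α=60°
  dir = (cos 60°, sin 60°) = (0.5000, 0.8660); from cell (3,2)
  next x-line at t=1.4800, next y-line at t=0.2771; Δt_x=2.0000, Δt_y=1.1547
    y: enter (3,3) at t=0.2771 ← occupied
  → r_2 = 0.2771
beam 3: φ=-45°, α=105°
  dir = (cos 105°, sin 105°) = (-0.2588, 0.9659); from cell (3,2)
  next x-line at t=1.0046, next y-line at t=0.2485; Δt_x=3.8637, Δt_y=1.0353
    y: enter (3,3) at t=0.2485 ← occupied
  → r_3 = 0.2485
beam 4: φ=0°, α=150°
  dir = (cos 150°, sin 150°) = (-0.8660, 0.5000); from cell (3,2)
  next x-line at t=0.3002, next y-line at t=0.4800; Δt_x=1.1547, Δt_y=2.0000
    x: enter (2,2) at t=0.3002
    y: enter (2,3) at t=0.4800
    x: enter (1,3) at t=1.4549
    y: enter (1,4) at t=2.4800 ← occupied
  → r_4 = 2.4800
beam 5: φ=45°, α=195°
  dir = (cos 195°, sin 195°) = (-0.9659, -0.2588); from cell (3,2)
  next x-line at t=0.2692, next y-line at t=2.9364; Δt_x=1.0353, Δt_y=3.8637
    x: enter (2,2) at t=0.2692
    x: enter (1,2) at t=1.3044
    x: enter (0,2) at t=2.3397 ← occupied
  → r_5 = 2.3397
beam 6: φ=90°, α=240°
  dir = (cos 240°, sin 240°) = (-0.5000, -0.8660); from cell (3,2)
  next x-line at t=0.5200, next y-line at t=0.8776; Δt_x=2.0000, Δt_y=1.1547
    x: enter (2,2) at t=0.5200
    y: enter (2,1) at t=0.8776
    y: enter (2,0) at t=2.0323 ← occupied
  → r_6 = 2.0323
beam 7: φ=135°, α=285°
  dir = (cos 285°, sin 285°) = (0.2588, -0.9659); from cell (3,2)
  next x-line at t=2.8591, next y-line at t=0.7868; Δt_x=3.8637, Δt_y=1.0353
    y: enter (3,1) at t=0.7868
    y: enter (3,0) at t=1.8221 ← occupied
  → r_7 = 1.8221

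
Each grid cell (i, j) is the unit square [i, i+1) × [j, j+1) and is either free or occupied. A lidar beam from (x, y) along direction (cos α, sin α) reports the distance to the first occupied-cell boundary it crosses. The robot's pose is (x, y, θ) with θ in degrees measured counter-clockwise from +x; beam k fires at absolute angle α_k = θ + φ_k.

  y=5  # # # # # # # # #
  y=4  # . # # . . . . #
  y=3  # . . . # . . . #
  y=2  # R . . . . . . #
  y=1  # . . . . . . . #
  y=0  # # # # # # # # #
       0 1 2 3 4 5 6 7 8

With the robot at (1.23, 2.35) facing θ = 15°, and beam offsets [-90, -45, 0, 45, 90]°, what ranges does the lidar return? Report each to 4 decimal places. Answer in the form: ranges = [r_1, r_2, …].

ranges = [1.3976, 2.7000, 2.8677, 1.9053, 0.8887]

beam 1: φ=-90°, α=285°
  cosα=0.2588 sinα=-0.9659 | (1,2) | tMaxX 2.9751 tMaxY 0.3623 | tΔX 3.8637 tΔY 1.0353
    t=0.3623 [y] (1,1)
    t=1.3976 [y] (1,0) — stop
  → r_1 = 1.3976
beam 2: φ=-45°, α=330°
  cosα=0.8660 sinα=-0.5000 | (1,2) | tMaxX 0.8891 tMaxY 0.7000 | tΔX 1.1547 tΔY 2.0000
    t=0.7000 [y] (1,1)
    t=0.8891 [x] (2,1)
    t=2.0438 [x] (3,1)
    t=2.7000 [y] (3,0) — stop
  → r_2 = 2.7000
beam 3: φ=0°, α=15°
  cosα=0.9659 sinα=0.2588 | (1,2) | tMaxX 0.7972 tMaxY 2.5114 | tΔX 1.0353 tΔY 3.8637
    t=0.7972 [x] (2,2)
    t=1.8324 [x] (3,2)
    t=2.5114 [y] (3,3)
    t=2.8677 [x] (4,3) — stop
  → r_3 = 2.8677
beam 4: φ=45°, α=60°
  cosα=0.5000 sinα=0.8660 | (1,2) | tMaxX 1.5400 tMaxY 0.7506 | tΔX 2.0000 tΔY 1.1547
    t=0.7506 [y] (1,3)
    t=1.5400 [x] (2,3)
    t=1.9053 [y] (2,4) — stop
  → r_4 = 1.9053
beam 5: φ=90°, α=105°
  cosα=-0.2588 sinα=0.9659 | (1,2) | tMaxX 0.8887 tMaxY 0.6729 | tΔX 3.8637 tΔY 1.0353
    t=0.6729 [y] (1,3)
    t=0.8887 [x] (0,3) — stop
  → r_5 = 0.8887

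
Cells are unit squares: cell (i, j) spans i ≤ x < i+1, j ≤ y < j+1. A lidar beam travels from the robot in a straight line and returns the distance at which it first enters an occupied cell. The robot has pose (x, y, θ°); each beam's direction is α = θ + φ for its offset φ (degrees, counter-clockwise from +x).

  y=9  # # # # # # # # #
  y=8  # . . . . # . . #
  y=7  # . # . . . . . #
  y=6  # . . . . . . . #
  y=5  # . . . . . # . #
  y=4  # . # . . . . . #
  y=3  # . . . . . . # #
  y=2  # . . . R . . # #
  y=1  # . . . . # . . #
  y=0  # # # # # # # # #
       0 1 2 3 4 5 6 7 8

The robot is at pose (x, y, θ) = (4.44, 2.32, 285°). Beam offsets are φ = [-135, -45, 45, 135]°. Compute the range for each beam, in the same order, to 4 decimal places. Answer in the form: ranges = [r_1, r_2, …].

beam 1: φ=-135°, α=150°
  d=(-0.8660,0.5000)  start (4,2)  tX=0.5081 tY=1.3600  stride 1/|dx|=1.1547 1/|dy|=2.0000
    cross x-line → (3,2), t=0.5081
    cross y-line → (3,3), t=1.3600
    cross x-line → (2,3), t=1.6628
    cross x-line → (1,3), t=2.8175
    cross y-line → (1,4), t=3.3600
    cross x-line → (0,4), t=3.9722 (wall)
  → r_1 = 3.9722
beam 2: φ=-45°, α=240°
  d=(-0.5000,-0.8660)  start (4,2)  tX=0.8800 tY=0.3695  stride 1/|dx|=2.0000 1/|dy|=1.1547
    cross y-line → (4,1), t=0.3695
    cross x-line → (3,1), t=0.8800
    cross y-line → (3,0), t=1.5242 (wall)
  → r_2 = 1.5242
beam 3: φ=45°, α=330°
  d=(0.8660,-0.5000)  start (4,2)  tX=0.6466 tY=0.6400  stride 1/|dx|=1.1547 1/|dy|=2.0000
    cross y-line → (4,1), t=0.6400
    cross x-line → (5,1), t=0.6466 (wall)
  → r_3 = 0.6466
beam 4: φ=135°, α=60°
  d=(0.5000,0.8660)  start (4,2)  tX=1.1200 tY=0.7852  stride 1/|dx|=2.0000 1/|dy|=1.1547
    cross y-line → (4,3), t=0.7852
    cross x-line → (5,3), t=1.1200
    cross y-line → (5,4), t=1.9399
    cross y-line → (5,5), t=3.0946
    cross x-line → (6,5), t=3.1200 (wall)
  → r_4 = 3.1200

ranges = [3.9722, 1.5242, 0.6466, 3.1200]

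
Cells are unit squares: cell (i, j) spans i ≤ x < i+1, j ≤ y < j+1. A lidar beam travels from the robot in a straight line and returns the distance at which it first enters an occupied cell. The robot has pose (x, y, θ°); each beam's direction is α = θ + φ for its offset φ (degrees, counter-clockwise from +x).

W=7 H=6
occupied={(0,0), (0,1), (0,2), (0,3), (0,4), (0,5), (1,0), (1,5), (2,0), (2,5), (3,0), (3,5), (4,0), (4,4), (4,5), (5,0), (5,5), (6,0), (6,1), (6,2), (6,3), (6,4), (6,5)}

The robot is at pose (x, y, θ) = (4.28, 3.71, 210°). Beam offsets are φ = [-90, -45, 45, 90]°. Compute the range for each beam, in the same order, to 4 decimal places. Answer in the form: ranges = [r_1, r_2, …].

beam 1: φ=-90°, α=120°
  cosα=-0.5000 sinα=0.8660 | (4,3) | tMaxX 0.5600 tMaxY 0.3349 | tΔX 2.0000 tΔY 1.1547
    t=0.3349 [y] (4,4) — stop
  → r_1 = 0.3349
beam 2: φ=-45°, α=165°
  cosα=-0.9659 sinα=0.2588 | (4,3) | tMaxX 0.2899 tMaxY 1.1205 | tΔX 1.0353 tΔY 3.8637
    t=0.2899 [x] (3,3)
    t=1.1205 [y] (3,4)
    t=1.3252 [x] (2,4)
    t=2.3604 [x] (1,4)
    t=3.3957 [x] (0,4) — stop
  → r_2 = 3.3957
beam 3: φ=45°, α=255°
  cosα=-0.2588 sinα=-0.9659 | (4,3) | tMaxX 1.0818 tMaxY 0.7350 | tΔX 3.8637 tΔY 1.0353
    t=0.7350 [y] (4,2)
    t=1.0818 [x] (3,2)
    t=1.7703 [y] (3,1)
    t=2.8056 [y] (3,0) — stop
  → r_3 = 2.8056
beam 4: φ=90°, α=300°
  cosα=0.5000 sinα=-0.8660 | (4,3) | tMaxX 1.4400 tMaxY 0.8198 | tΔX 2.0000 tΔY 1.1547
    t=0.8198 [y] (4,2)
    t=1.4400 [x] (5,2)
    t=1.9745 [y] (5,1)
    t=3.1292 [y] (5,0) — stop
  → r_4 = 3.1292

ranges = [0.3349, 3.3957, 2.8056, 3.1292]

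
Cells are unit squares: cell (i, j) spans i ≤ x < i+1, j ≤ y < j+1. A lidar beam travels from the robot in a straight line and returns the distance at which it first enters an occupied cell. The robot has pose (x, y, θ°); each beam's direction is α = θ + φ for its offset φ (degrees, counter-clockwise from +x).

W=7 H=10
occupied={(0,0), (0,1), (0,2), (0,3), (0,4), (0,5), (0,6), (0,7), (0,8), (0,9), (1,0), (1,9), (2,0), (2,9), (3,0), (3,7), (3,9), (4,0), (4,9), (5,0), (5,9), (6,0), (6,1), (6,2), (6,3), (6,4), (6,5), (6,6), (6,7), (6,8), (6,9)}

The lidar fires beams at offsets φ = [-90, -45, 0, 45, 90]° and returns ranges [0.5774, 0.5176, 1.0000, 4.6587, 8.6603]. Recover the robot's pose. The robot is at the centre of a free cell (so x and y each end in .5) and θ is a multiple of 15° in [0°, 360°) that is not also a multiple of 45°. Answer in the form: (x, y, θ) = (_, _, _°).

(x, y, θ) = (1.5, 1.5, 330°)

Candidates: 39 free-cell centres × 16 headings = 624 poses. Raycast each; keep the one whose scan matches to 4 dp.
  (4.5, 7.5, 150°): beam 1 = 1.7321 ≠ 0.5774 ✗
  (2.5, 8.5, 105°): beam 1 = 1.9319 ≠ 0.5774 ✗
  (1.5, 7.5, 150°): beam 1 = 1.7321 ≠ 0.5774 ✗
  (4.5, 6.5, 75°): beam 1 = 1.5529 ≠ 0.5774 ✗
  …
  (1.5, 1.5, 330°): r_1=0.5774, r_2=0.5176, r_3=1.0000, r_4=4.6587, r_5=8.6603 — all match ✓
No second candidate reproduces the full scan.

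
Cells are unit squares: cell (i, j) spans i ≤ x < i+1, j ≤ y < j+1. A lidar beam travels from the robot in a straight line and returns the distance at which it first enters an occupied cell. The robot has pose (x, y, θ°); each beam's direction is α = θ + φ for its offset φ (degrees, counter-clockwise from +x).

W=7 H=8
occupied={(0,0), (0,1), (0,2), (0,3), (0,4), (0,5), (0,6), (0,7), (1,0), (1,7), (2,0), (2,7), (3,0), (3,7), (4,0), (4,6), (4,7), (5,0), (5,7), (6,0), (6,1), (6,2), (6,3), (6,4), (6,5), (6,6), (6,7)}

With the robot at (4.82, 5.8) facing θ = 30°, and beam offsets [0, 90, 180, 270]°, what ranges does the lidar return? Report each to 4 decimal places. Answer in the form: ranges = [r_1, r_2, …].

ranges = [1.3625, 0.2309, 4.4110, 2.3600]

beam 1: φ=0°, α=30°
  d=(0.8660,0.5000)  start (4,5)  tX=0.2078 tY=0.4000  stride 1/|dx|=1.1547 1/|dy|=2.0000
    cross x-line → (5,5), t=0.2078
    cross y-line → (5,6), t=0.4000
    cross x-line → (6,6), t=1.3625 (wall)
  → r_1 = 1.3625
beam 2: φ=90°, α=120°
  d=(-0.5000,0.8660)  start (4,5)  tX=1.6400 tY=0.2309  stride 1/|dx|=2.0000 1/|dy|=1.1547
    cross y-line → (4,6), t=0.2309 (wall)
  → r_2 = 0.2309
beam 3: φ=180°, α=210°
  d=(-0.8660,-0.5000)  start (4,5)  tX=0.9469 tY=1.6000  stride 1/|dx|=1.1547 1/|dy|=2.0000
    cross x-line → (3,5), t=0.9469
    cross y-line → (3,4), t=1.6000
    cross x-line → (2,4), t=2.1016
    cross x-line → (1,4), t=3.2563
    cross y-line → (1,3), t=3.6000
    cross x-line → (0,3), t=4.4110 (wall)
  → r_3 = 4.4110
beam 4: φ=270°, α=300°
  d=(0.5000,-0.8660)  start (4,5)  tX=0.3600 tY=0.9238  stride 1/|dx|=2.0000 1/|dy|=1.1547
    cross x-line → (5,5), t=0.3600
    cross y-line → (5,4), t=0.9238
    cross y-line → (5,3), t=2.0785
    cross x-line → (6,3), t=2.3600 (wall)
  → r_4 = 2.3600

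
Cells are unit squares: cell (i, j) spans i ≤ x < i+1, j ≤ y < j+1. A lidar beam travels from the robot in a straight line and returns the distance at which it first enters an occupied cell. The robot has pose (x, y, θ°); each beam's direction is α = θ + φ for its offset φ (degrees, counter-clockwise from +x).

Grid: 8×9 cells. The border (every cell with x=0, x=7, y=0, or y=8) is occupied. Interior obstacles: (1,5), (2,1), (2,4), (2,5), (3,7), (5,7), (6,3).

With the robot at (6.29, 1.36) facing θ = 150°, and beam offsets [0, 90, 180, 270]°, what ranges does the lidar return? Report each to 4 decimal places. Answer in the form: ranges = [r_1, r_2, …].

ranges = [6.1084, 0.4157, 0.7200, 1.4200]

beam 1: φ=0°, α=150°
  d=(-0.8660,0.5000)  start (6,1)  tX=0.3349 tY=1.2800  stride 1/|dx|=1.1547 1/|dy|=2.0000
    cross x-line → (5,1), t=0.3349
    cross y-line → (5,2), t=1.2800
    cross x-line → (4,2), t=1.4896
    cross x-line → (3,2), t=2.6443
    cross y-line → (3,3), t=3.2800
    cross x-line → (2,3), t=3.7990
    cross x-line → (1,3), t=4.9537
    cross y-line → (1,4), t=5.2800
    cross x-line → (0,4), t=6.1084 (wall)
  → r_1 = 6.1084
beam 2: φ=90°, α=240°
  d=(-0.5000,-0.8660)  start (6,1)  tX=0.5800 tY=0.4157  stride 1/|dx|=2.0000 1/|dy|=1.1547
    cross y-line → (6,0), t=0.4157 (wall)
  → r_2 = 0.4157
beam 3: φ=180°, α=330°
  d=(0.8660,-0.5000)  start (6,1)  tX=0.8198 tY=0.7200  stride 1/|dx|=1.1547 1/|dy|=2.0000
    cross y-line → (6,0), t=0.7200 (wall)
  → r_3 = 0.7200
beam 4: φ=270°, α=60°
  d=(0.5000,0.8660)  start (6,1)  tX=1.4200 tY=0.7390  stride 1/|dx|=2.0000 1/|dy|=1.1547
    cross y-line → (6,2), t=0.7390
    cross x-line → (7,2), t=1.4200 (wall)
  → r_4 = 1.4200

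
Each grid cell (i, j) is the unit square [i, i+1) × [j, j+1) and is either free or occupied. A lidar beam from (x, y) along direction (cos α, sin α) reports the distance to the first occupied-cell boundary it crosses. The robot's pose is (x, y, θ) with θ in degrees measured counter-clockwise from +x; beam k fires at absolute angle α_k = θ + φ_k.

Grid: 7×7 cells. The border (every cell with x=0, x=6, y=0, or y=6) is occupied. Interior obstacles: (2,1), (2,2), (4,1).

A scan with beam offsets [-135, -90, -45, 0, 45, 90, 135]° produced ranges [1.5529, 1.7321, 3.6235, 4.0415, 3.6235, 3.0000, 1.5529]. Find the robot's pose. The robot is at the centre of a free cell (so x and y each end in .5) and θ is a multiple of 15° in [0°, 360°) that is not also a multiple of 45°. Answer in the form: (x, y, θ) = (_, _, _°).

The pose lattice has 22·16 = 352 candidates. Test each by forward raycasting.
  (1.5, 2.5, 60°): beam 2 = 0.5774 ≠ 1.7321 ✗
  (5.5, 1.5, 60°): beam 1 = 0.5176 ≠ 1.5529 ✗
  (5.5, 2.5, 105°): beam 1 = 0.5774 ≠ 1.5529 ✗
  …
  (4.5, 4.5, 210°): r_1=1.5529, r_2=1.7321, r_3=3.6235, r_4=4.0415, r_5=3.6235, r_6=3.0000, r_7=1.5529 — all match ✓
Unique over the lattice → pose = (4.5, 4.5, 210°).

(x, y, θ) = (4.5, 4.5, 210°)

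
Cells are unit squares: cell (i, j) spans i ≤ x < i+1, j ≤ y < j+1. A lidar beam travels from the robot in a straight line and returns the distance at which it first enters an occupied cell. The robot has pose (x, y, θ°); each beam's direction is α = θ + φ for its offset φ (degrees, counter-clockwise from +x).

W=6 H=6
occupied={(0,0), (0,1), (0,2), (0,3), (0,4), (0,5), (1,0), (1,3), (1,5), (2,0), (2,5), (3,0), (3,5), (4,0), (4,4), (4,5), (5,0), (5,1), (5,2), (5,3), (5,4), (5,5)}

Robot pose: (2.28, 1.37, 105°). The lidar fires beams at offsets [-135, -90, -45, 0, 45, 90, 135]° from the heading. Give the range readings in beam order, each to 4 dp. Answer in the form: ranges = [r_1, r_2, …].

ranges = [0.7400, 2.8160, 3.4400, 1.6875, 1.4780, 1.3252, 0.4272]

beam 1: φ=-135°, α=330°
  dir = (cos 330°, sin 330°) = (0.8660, -0.5000); from cell (2,1)
  next x-line at t=0.8314, next y-line at t=0.7400; Δt_x=1.1547, Δt_y=2.0000
    y: enter (2,0) at t=0.7400 ← occupied
  → r_1 = 0.7400
beam 2: φ=-90°, α=15°
  dir = (cos 15°, sin 15°) = (0.9659, 0.2588); from cell (2,1)
  next x-line at t=0.7454, next y-line at t=2.4341; Δt_x=1.0353, Δt_y=3.8637
    x: enter (3,1) at t=0.7454
    x: enter (4,1) at t=1.7807
    y: enter (4,2) at t=2.4341
    x: enter (5,2) at t=2.8160 ← occupied
  → r_2 = 2.8160
beam 3: φ=-45°, α=60°
  dir = (cos 60°, sin 60°) = (0.5000, 0.8660); from cell (2,1)
  next x-line at t=1.4400, next y-line at t=0.7275; Δt_x=2.0000, Δt_y=1.1547
    y: enter (2,2) at t=0.7275
    x: enter (3,2) at t=1.4400
    y: enter (3,3) at t=1.8822
    y: enter (3,4) at t=3.0369
    x: enter (4,4) at t=3.4400 ← occupied
  → r_3 = 3.4400
beam 4: φ=0°, α=105°
  dir = (cos 105°, sin 105°) = (-0.2588, 0.9659); from cell (2,1)
  next x-line at t=1.0818, next y-line at t=0.6522; Δt_x=3.8637, Δt_y=1.0353
    y: enter (2,2) at t=0.6522
    x: enter (1,2) at t=1.0818
    y: enter (1,3) at t=1.6875 ← occupied
  → r_4 = 1.6875
beam 5: φ=45°, α=150°
  dir = (cos 150°, sin 150°) = (-0.8660, 0.5000); from cell (2,1)
  next x-line at t=0.3233, next y-line at t=1.2600; Δt_x=1.1547, Δt_y=2.0000
    x: enter (1,1) at t=0.3233
    y: enter (1,2) at t=1.2600
    x: enter (0,2) at t=1.4780 ← occupied
  → r_5 = 1.4780
beam 6: φ=90°, α=195°
  dir = (cos 195°, sin 195°) = (-0.9659, -0.2588); from cell (2,1)
  next x-line at t=0.2899, next y-line at t=1.4296; Δt_x=1.0353, Δt_y=3.8637
    x: enter (1,1) at t=0.2899
    x: enter (0,1) at t=1.3252 ← occupied
  → r_6 = 1.3252
beam 7: φ=135°, α=240°
  dir = (cos 240°, sin 240°) = (-0.5000, -0.8660); from cell (2,1)
  next x-line at t=0.5600, next y-line at t=0.4272; Δt_x=2.0000, Δt_y=1.1547
    y: enter (2,0) at t=0.4272 ← occupied
  → r_7 = 0.4272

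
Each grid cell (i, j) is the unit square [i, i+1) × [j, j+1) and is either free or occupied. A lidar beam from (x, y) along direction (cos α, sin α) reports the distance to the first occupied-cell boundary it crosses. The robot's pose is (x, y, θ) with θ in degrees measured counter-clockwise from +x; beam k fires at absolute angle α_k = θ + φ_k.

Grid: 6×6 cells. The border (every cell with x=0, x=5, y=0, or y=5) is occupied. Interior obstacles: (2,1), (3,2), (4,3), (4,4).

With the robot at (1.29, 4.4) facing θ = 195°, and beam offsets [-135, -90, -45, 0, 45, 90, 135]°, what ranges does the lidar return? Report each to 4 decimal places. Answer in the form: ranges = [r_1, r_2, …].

beam 1: φ=-135°, α=60°
  dir = (cos 60°, sin 60°) = (0.5000, 0.8660); from cell (1,4)
  next x-line at t=1.4200, next y-line at t=0.6928; Δt_x=2.0000, Δt_y=1.1547
    y: enter (1,5) at t=0.6928 ← occupied
  → r_1 = 0.6928
beam 2: φ=-90°, α=105°
  dir = (cos 105°, sin 105°) = (-0.2588, 0.9659); from cell (1,4)
  next x-line at t=1.1205, next y-line at t=0.6212; Δt_x=3.8637, Δt_y=1.0353
    y: enter (1,5) at t=0.6212 ← occupied
  → r_2 = 0.6212
beam 3: φ=-45°, α=150°
  dir = (cos 150°, sin 150°) = (-0.8660, 0.5000); from cell (1,4)
  next x-line at t=0.3349, next y-line at t=1.2000; Δt_x=1.1547, Δt_y=2.0000
    x: enter (0,4) at t=0.3349 ← occupied
  → r_3 = 0.3349
beam 4: φ=0°, α=195°
  dir = (cos 195°, sin 195°) = (-0.9659, -0.2588); from cell (1,4)
  next x-line at t=0.3002, next y-line at t=1.5455; Δt_x=1.0353, Δt_y=3.8637
    x: enter (0,4) at t=0.3002 ← occupied
  → r_4 = 0.3002
beam 5: φ=45°, α=240°
  dir = (cos 240°, sin 240°) = (-0.5000, -0.8660); from cell (1,4)
  next x-line at t=0.5800, next y-line at t=0.4619; Δt_x=2.0000, Δt_y=1.1547
    y: enter (1,3) at t=0.4619
    x: enter (0,3) at t=0.5800 ← occupied
  → r_5 = 0.5800
beam 6: φ=90°, α=285°
  dir = (cos 285°, sin 285°) = (0.2588, -0.9659); from cell (1,4)
  next x-line at t=2.7432, next y-line at t=0.4141; Δt_x=3.8637, Δt_y=1.0353
    y: enter (1,3) at t=0.4141
    y: enter (1,2) at t=1.4494
    y: enter (1,1) at t=2.4847
    x: enter (2,1) at t=2.7432 ← occupied
  → r_6 = 2.7432
beam 7: φ=135°, α=330°
  dir = (cos 330°, sin 330°) = (0.8660, -0.5000); from cell (1,4)
  next x-line at t=0.8198, next y-line at t=0.8000; Δt_x=1.1547, Δt_y=2.0000
    y: enter (1,3) at t=0.8000
    x: enter (2,3) at t=0.8198
    x: enter (3,3) at t=1.9745
    y: enter (3,2) at t=2.8000 ← occupied
  → r_7 = 2.8000

ranges = [0.6928, 0.6212, 0.3349, 0.3002, 0.5800, 2.7432, 2.8000]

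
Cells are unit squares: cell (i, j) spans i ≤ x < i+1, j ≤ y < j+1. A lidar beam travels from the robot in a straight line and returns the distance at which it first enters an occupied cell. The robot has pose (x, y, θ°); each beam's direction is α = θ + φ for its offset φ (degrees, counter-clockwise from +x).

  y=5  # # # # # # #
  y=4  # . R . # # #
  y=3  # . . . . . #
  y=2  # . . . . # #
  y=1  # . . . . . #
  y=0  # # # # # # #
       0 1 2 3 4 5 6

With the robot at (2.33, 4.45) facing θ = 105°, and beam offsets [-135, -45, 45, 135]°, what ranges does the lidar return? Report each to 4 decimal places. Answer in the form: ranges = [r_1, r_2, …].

ranges = [3.0831, 0.6351, 1.1000, 2.6600]

beam 1: φ=-135°, α=330°
  direction (0.8660, -0.5000); cell (2,4); t to first gridline: x 0.7736, y 0.9000 (then +1.1547 / +2.0000)
    (3,4) via x @ 0.7736
    (3,3) via y @ 0.9000
    (4,3) via x @ 1.9283
    (4,2) via y @ 2.9000
    (5,2) via x @ 3.0831  # hit
  → r_1 = 3.0831
beam 2: φ=-45°, α=60°
  direction (0.5000, 0.8660); cell (2,4); t to first gridline: x 1.3400, y 0.6351 (then +2.0000 / +1.1547)
    (2,5) via y @ 0.6351  # hit
  → r_2 = 0.6351
beam 3: φ=45°, α=150°
  direction (-0.8660, 0.5000); cell (2,4); t to first gridline: x 0.3811, y 1.1000 (then +1.1547 / +2.0000)
    (1,4) via x @ 0.3811
    (1,5) via y @ 1.1000  # hit
  → r_3 = 1.1000
beam 4: φ=135°, α=240°
  direction (-0.5000, -0.8660); cell (2,4); t to first gridline: x 0.6600, y 0.5196 (then +2.0000 / +1.1547)
    (2,3) via y @ 0.5196
    (1,3) via x @ 0.6600
    (1,2) via y @ 1.6743
    (0,2) via x @ 2.6600  # hit
  → r_4 = 2.6600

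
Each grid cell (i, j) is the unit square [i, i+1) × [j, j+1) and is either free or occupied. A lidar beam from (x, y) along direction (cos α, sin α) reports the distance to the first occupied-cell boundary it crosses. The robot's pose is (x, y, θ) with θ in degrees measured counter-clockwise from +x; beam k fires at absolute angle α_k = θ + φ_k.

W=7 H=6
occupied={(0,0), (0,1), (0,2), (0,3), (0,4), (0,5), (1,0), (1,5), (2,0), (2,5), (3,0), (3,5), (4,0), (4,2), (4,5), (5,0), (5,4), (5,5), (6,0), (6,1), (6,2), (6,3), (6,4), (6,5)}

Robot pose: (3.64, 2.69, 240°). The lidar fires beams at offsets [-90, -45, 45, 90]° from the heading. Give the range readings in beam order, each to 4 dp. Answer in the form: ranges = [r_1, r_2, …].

ranges = [3.0484, 2.7331, 1.7496, 0.4157]

beam 1: φ=-90°, α=150°
  d=(-0.8660,0.5000)  start (3,2)  tX=0.7390 tY=0.6200  stride 1/|dx|=1.1547 1/|dy|=2.0000
    cross y-line → (3,3), t=0.6200
    cross x-line → (2,3), t=0.7390
    cross x-line → (1,3), t=1.8937
    cross y-line → (1,4), t=2.6200
    cross x-line → (0,4), t=3.0484 (wall)
  → r_1 = 3.0484
beam 2: φ=-45°, α=195°
  d=(-0.9659,-0.2588)  start (3,2)  tX=0.6626 tY=2.6660  stride 1/|dx|=1.0353 1/|dy|=3.8637
    cross x-line → (2,2), t=0.6626
    cross x-line → (1,2), t=1.6979
    cross y-line → (1,1), t=2.6660
    cross x-line → (0,1), t=2.7331 (wall)
  → r_2 = 2.7331
beam 3: φ=45°, α=285°
  d=(0.2588,-0.9659)  start (3,2)  tX=1.3909 tY=0.7143  stride 1/|dx|=3.8637 1/|dy|=1.0353
    cross y-line → (3,1), t=0.7143
    cross x-line → (4,1), t=1.3909
    cross y-line → (4,0), t=1.7496 (wall)
  → r_3 = 1.7496
beam 4: φ=90°, α=330°
  d=(0.8660,-0.5000)  start (3,2)  tX=0.4157 tY=1.3800  stride 1/|dx|=1.1547 1/|dy|=2.0000
    cross x-line → (4,2), t=0.4157 (wall)
  → r_4 = 0.4157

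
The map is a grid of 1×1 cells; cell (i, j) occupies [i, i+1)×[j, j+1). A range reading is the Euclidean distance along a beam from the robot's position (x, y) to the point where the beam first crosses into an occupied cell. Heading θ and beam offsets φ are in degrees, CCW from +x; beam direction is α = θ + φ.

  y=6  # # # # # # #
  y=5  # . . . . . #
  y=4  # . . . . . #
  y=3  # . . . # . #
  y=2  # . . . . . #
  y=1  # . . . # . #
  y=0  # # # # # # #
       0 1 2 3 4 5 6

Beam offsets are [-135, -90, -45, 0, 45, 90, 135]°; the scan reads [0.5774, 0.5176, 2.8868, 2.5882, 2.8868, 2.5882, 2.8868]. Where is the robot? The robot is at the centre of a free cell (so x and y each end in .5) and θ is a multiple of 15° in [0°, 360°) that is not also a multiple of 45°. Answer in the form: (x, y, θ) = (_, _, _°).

(x, y, θ) = (3.5, 3.5, 105°)

Enumerate (i+0.5, j+0.5, θ) over the 23 free cells and 16 admissible headings. For each, cast all 7 beams and compare to the given ranges.
  (2.5, 1.5, 300°): beam 1 = 1.5529 ≠ 0.5774 ✗
  (1.5, 1.5, 255°): beam 1 = 1.0000 ≠ 0.5774 ✗
  (1.5, 5.5, 75°): beam 1 = 5.0000 ≠ 0.5774 ✗
  …
  (3.5, 3.5, 105°): r_1=0.5774, r_2=0.5176, r_3=2.8868, r_4=2.5882, r_5=2.8868, r_6=2.5882, r_7=2.8868 — all match ✓
No second candidate reproduces the full scan.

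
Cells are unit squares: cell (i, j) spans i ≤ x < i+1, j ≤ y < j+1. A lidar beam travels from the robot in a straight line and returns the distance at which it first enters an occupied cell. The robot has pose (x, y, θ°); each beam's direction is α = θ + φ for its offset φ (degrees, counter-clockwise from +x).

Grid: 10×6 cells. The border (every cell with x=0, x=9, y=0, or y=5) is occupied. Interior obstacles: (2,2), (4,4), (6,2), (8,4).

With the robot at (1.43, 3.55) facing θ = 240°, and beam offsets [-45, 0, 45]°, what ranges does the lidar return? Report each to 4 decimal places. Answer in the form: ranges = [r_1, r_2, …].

ranges = [0.4452, 0.8600, 2.6400]

beam 1: φ=-45°, α=195°
  direction (-0.9659, -0.2588); cell (1,3); t to first gridline: x 0.4452, y 2.1250 (then +1.0353 / +3.8637)
    (0,3) via x @ 0.4452  # hit
  → r_1 = 0.4452
beam 2: φ=0°, α=240°
  direction (-0.5000, -0.8660); cell (1,3); t to first gridline: x 0.8600, y 0.6351 (then +2.0000 / +1.1547)
    (1,2) via y @ 0.6351
    (0,2) via x @ 0.8600  # hit
  → r_2 = 0.8600
beam 3: φ=45°, α=285°
  direction (0.2588, -0.9659); cell (1,3); t to first gridline: x 2.2023, y 0.5694 (then +3.8637 / +1.0353)
    (1,2) via y @ 0.5694
    (1,1) via y @ 1.6047
    (2,1) via x @ 2.2023
    (2,0) via y @ 2.6400  # hit
  → r_3 = 2.6400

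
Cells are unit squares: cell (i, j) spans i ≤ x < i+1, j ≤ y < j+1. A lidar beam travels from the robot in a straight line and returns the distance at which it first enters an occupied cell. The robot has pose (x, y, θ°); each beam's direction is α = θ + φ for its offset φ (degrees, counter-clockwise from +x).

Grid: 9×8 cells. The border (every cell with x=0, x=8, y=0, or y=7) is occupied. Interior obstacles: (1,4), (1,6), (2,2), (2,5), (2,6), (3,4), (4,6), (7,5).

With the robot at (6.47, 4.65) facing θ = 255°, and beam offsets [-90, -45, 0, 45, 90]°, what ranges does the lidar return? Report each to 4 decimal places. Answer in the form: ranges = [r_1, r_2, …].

beam 1: φ=-90°, α=165°
  cosα=-0.9659 sinα=0.2588 | (6,4) | tMaxX 0.4866 tMaxY 1.3523 | tΔX 1.0353 tΔY 3.8637
    t=0.4866 [x] (5,4)
    t=1.3523 [y] (5,5)
    t=1.5219 [x] (4,5)
    t=2.5571 [x] (3,5)
    t=3.5924 [x] (2,5) — stop
  → r_1 = 3.5924
beam 2: φ=-45°, α=210°
  cosα=-0.8660 sinα=-0.5000 | (6,4) | tMaxX 0.5427 tMaxY 1.3000 | tΔX 1.1547 tΔY 2.0000
    t=0.5427 [x] (5,4)
    t=1.3000 [y] (5,3)
    t=1.6974 [x] (4,3)
    t=2.8521 [x] (3,3)
    t=3.3000 [y] (3,2)
    t=4.0068 [x] (2,2) — stop
  → r_2 = 4.0068
beam 3: φ=0°, α=255°
  cosα=-0.2588 sinα=-0.9659 | (6,4) | tMaxX 1.8159 tMaxY 0.6729 | tΔX 3.8637 tΔY 1.0353
    t=0.6729 [y] (6,3)
    t=1.7082 [y] (6,2)
    t=1.8159 [x] (5,2)
    t=2.7435 [y] (5,1)
    t=3.7788 [y] (5,0) — stop
  → r_3 = 3.7788
beam 4: φ=45°, α=300°
  cosα=0.5000 sinα=-0.8660 | (6,4) | tMaxX 1.0600 tMaxY 0.7506 | tΔX 2.0000 tΔY 1.1547
    t=0.7506 [y] (6,3)
    t=1.0600 [x] (7,3)
    t=1.9053 [y] (7,2)
    t=3.0600 [y] (7,1)
    t=3.0600 [x] (8,1) — stop
  → r_4 = 3.0600
beam 5: φ=90°, α=345°
  cosα=0.9659 sinα=-0.2588 | (6,4) | tMaxX 0.5487 tMaxY 2.5114 | tΔX 1.0353 tΔY 3.8637
    t=0.5487 [x] (7,4)
    t=1.5840 [x] (8,4) — stop
  → r_5 = 1.5840

ranges = [3.5924, 4.0068, 3.7788, 3.0600, 1.5840]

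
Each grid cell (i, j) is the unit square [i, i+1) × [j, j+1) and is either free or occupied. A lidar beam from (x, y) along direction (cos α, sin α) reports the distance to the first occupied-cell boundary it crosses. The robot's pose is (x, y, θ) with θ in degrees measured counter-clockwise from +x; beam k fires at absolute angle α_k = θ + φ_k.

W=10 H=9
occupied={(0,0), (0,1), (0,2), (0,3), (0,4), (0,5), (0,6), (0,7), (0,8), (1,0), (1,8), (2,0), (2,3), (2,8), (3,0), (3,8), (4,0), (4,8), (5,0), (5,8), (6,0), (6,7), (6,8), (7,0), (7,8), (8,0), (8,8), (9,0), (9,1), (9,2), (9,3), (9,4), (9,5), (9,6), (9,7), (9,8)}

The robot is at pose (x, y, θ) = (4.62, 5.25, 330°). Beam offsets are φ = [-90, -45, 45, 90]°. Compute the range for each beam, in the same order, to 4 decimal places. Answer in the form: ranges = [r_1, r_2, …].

ranges = [4.9075, 4.3999, 4.5345, 2.7600]

beam 1: φ=-90°, α=240°
  cosα=-0.5000 sinα=-0.8660 | (4,5) | tMaxX 1.2400 tMaxY 0.2887 | tΔX 2.0000 tΔY 1.1547
    t=0.2887 [y] (4,4)
    t=1.2400 [x] (3,4)
    t=1.4434 [y] (3,3)
    t=2.5981 [y] (3,2)
    t=3.2400 [x] (2,2)
    t=3.7528 [y] (2,1)
    t=4.9075 [y] (2,0) — stop
  → r_1 = 4.9075
beam 2: φ=-45°, α=285°
  cosα=0.2588 sinα=-0.9659 | (4,5) | tMaxX 1.4682 tMaxY 0.2588 | tΔX 3.8637 tΔY 1.0353
    t=0.2588 [y] (4,4)
    t=1.2941 [y] (4,3)
    t=1.4682 [x] (5,3)
    t=2.3294 [y] (5,2)
    t=3.3646 [y] (5,1)
    t=4.3999 [y] (5,0) — stop
  → r_2 = 4.3999
beam 3: φ=45°, α=15°
  cosα=0.9659 sinα=0.2588 | (4,5) | tMaxX 0.3934 tMaxY 2.8978 | tΔX 1.0353 tΔY 3.8637
    t=0.3934 [x] (5,5)
    t=1.4287 [x] (6,5)
    t=2.4640 [x] (7,5)
    t=2.8978 [y] (7,6)
    t=3.4992 [x] (8,6)
    t=4.5345 [x] (9,6) — stop
  → r_3 = 4.5345
beam 4: φ=90°, α=60°
  cosα=0.5000 sinα=0.8660 | (4,5) | tMaxX 0.7600 tMaxY 0.8660 | tΔX 2.0000 tΔY 1.1547
    t=0.7600 [x] (5,5)
    t=0.8660 [y] (5,6)
    t=2.0207 [y] (5,7)
    t=2.7600 [x] (6,7) — stop
  → r_4 = 2.7600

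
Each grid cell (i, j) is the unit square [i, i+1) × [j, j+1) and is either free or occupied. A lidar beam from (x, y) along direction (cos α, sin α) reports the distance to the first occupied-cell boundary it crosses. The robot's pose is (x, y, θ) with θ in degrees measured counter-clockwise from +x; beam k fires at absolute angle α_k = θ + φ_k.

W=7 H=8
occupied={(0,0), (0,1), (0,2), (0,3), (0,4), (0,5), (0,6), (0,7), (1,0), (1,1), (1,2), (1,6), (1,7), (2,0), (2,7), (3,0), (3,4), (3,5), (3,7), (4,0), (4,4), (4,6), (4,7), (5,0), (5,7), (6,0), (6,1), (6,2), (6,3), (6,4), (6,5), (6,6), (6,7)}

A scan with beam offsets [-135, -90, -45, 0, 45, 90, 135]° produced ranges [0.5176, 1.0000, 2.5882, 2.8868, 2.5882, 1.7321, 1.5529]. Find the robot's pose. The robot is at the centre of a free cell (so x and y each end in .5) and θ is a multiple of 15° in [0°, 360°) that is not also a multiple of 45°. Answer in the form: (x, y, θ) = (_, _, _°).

(x, y, θ) = (4.5, 3.5, 240°)

Enumerate (i+0.5, j+0.5, θ) over the 23 free cells and 16 admissible headings. For each, cast all 7 beams and compare to the given ranges.
  (3.5, 3.5, 60°): beam 1 = 2.5882 ≠ 0.5176 ✗
  (4.5, 3.5, 105°): beam 1 = 1.7321 ≠ 0.5176 ✗
  (2.5, 6.5, 300°): beam 2 = 0.5774 ≠ 1.0000 ✗
  (5.5, 1.5, 285°): beam 1 = 5.1962 ≠ 0.5176 ✗
  …
  (4.5, 3.5, 240°): r_1=0.5176, r_2=1.0000, r_3=2.5882, r_4=2.8868, r_5=2.5882, r_6=1.7321, r_7=1.5529 — all match ✓
Only this pose fits every beam.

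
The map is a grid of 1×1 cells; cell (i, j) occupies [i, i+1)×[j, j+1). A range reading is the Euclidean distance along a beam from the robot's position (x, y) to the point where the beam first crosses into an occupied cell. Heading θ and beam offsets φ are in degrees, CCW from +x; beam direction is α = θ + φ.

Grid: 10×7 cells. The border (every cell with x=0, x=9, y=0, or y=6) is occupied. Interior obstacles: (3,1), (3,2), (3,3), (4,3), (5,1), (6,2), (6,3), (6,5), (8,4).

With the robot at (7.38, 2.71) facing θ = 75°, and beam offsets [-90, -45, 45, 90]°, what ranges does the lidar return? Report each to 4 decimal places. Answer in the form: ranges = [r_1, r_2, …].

ranges = [1.6771, 1.8706, 0.7600, 0.3934]

beam 1: φ=-90°, α=345°
  dir = (cos 345°, sin 345°) = (0.9659, -0.2588); from cell (7,2)
  next x-line at t=0.6419, next y-line at t=2.7432; Δt_x=1.0353, Δt_y=3.8637
    x: enter (8,2) at t=0.6419
    x: enter (9,2) at t=1.6771 ← occupied
  → r_1 = 1.6771
beam 2: φ=-45°, α=30°
  dir = (cos 30°, sin 30°) = (0.8660, 0.5000); from cell (7,2)
  next x-line at t=0.7159, next y-line at t=0.5800; Δt_x=1.1547, Δt_y=2.0000
    y: enter (7,3) at t=0.5800
    x: enter (8,3) at t=0.7159
    x: enter (9,3) at t=1.8706 ← occupied
  → r_2 = 1.8706
beam 3: φ=45°, α=120°
  dir = (cos 120°, sin 120°) = (-0.5000, 0.8660); from cell (7,2)
  next x-line at t=0.7600, next y-line at t=0.3349; Δt_x=2.0000, Δt_y=1.1547
    y: enter (7,3) at t=0.3349
    x: enter (6,3) at t=0.7600 ← occupied
  → r_3 = 0.7600
beam 4: φ=90°, α=165°
  dir = (cos 165°, sin 165°) = (-0.9659, 0.2588); from cell (7,2)
  next x-line at t=0.3934, next y-line at t=1.1205; Δt_x=1.0353, Δt_y=3.8637
    x: enter (6,2) at t=0.3934 ← occupied
  → r_4 = 0.3934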